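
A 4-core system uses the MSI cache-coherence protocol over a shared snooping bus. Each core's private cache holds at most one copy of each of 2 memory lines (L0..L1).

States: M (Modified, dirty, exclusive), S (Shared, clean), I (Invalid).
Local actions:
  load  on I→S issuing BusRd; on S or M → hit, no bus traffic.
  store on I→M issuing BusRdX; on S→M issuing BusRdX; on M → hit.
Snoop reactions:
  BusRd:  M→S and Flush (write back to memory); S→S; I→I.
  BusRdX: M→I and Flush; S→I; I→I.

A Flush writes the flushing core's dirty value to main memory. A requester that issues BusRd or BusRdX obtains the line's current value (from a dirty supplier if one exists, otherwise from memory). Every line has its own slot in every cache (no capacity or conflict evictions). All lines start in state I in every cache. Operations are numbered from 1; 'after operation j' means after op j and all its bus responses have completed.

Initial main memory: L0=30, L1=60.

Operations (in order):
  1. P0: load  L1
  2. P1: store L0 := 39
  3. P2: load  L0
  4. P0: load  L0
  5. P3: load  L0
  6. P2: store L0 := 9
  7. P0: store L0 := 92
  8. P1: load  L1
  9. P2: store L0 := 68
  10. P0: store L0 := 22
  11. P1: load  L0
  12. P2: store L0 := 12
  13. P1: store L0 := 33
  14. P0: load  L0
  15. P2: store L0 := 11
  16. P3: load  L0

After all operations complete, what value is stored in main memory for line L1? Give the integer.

memory[L1] = 60

step 1: P0: load  L1  ⟶  SIII  (L1)  txn=BusRd  M[L1]=60
step 2: P1: store L0 := 39  ⟶  IMII  (L0)  txn=BusRdX  M[L0]=30
step 3: P2: load  L0  ⟶  ISSI  (L0)  txn=BusRd+Flush  M[L0]=39
step 4: P0: load  L0  ⟶  SSSI  (L0)  txn=BusRd  M[L0]=39
step 5: P3: load  L0  ⟶  SSSS  (L0)  txn=BusRd  M[L0]=39
step 6: P2: store L0 := 9  ⟶  IIMI  (L0)  txn=BusRdX  M[L0]=39
step 7: P0: store L0 := 92  ⟶  MIII  (L0)  txn=BusRdX+Flush  M[L0]=9
step 8: P1: load  L1  ⟶  SSII  (L1)  txn=BusRd  M[L1]=60
step 9: P2: store L0 := 68  ⟶  IIMI  (L0)  txn=BusRdX+Flush  M[L0]=92
step 10: P0: store L0 := 22  ⟶  MIII  (L0)  txn=BusRdX+Flush  M[L0]=68
step 11: P1: load  L0  ⟶  SSII  (L0)  txn=BusRd+Flush  M[L0]=22
step 12: P2: store L0 := 12  ⟶  IIMI  (L0)  txn=BusRdX  M[L0]=22
step 13: P1: store L0 := 33  ⟶  IMII  (L0)  txn=BusRdX+Flush  M[L0]=12
step 14: P0: load  L0  ⟶  SSII  (L0)  txn=BusRd+Flush  M[L0]=33
step 15: P2: store L0 := 11  ⟶  IIMI  (L0)  txn=BusRdX  M[L0]=33
step 16: P3: load  L0  ⟶  IISS  (L0)  txn=BusRd+Flush  M[L0]=11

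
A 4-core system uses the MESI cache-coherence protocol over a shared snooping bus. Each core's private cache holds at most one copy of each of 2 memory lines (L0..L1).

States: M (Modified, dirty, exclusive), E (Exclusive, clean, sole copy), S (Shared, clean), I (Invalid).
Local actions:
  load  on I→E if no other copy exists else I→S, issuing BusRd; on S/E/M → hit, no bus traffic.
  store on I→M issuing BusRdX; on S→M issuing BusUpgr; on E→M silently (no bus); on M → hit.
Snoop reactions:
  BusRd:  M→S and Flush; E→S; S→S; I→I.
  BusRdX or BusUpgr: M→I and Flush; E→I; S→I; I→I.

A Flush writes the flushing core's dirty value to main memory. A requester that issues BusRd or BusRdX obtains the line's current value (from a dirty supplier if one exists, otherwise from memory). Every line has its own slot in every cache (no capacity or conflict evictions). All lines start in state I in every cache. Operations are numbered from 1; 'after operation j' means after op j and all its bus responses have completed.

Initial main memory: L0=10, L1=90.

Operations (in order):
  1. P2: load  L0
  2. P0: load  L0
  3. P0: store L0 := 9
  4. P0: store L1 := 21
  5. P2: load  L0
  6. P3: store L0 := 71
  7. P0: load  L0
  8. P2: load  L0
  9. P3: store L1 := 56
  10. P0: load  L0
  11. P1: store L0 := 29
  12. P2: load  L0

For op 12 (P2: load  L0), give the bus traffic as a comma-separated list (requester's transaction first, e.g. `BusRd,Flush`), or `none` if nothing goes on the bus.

bus = BusRd,Flush

1. P2: load  L0  bus=[BusRd]  L0: P0=I P1=I P2=E P3=I  mem[L0]=10
2. P0: load  L0  bus=[BusRd]  L0: P0=S P1=I P2=S P3=I  mem[L0]=10
3. P0: store L0 := 9  bus=[BusUpgr]  L0: P0=M P1=I P2=I P3=I  mem[L0]=10
4. P0: store L1 := 21  bus=[BusRdX]  L1: P0=M P1=I P2=I P3=I  mem[L1]=90
5. P2: load  L0  bus=[BusRd,Flush]  L0: P0=S P1=I P2=S P3=I  mem[L0]=9
6. P3: store L0 := 71  bus=[BusRdX]  L0: P0=I P1=I P2=I P3=M  mem[L0]=9
7. P0: load  L0  bus=[BusRd,Flush]  L0: P0=S P1=I P2=I P3=S  mem[L0]=71
8. P2: load  L0  bus=[BusRd]  L0: P0=S P1=I P2=S P3=S  mem[L0]=71
9. P3: store L1 := 56  bus=[BusRdX,Flush]  L1: P0=I P1=I P2=I P3=M  mem[L1]=21
10. P0: load  L0  bus=[-]  L0: P0=S P1=I P2=S P3=S  mem[L0]=71
11. P1: store L0 := 29  bus=[BusRdX]  L0: P0=I P1=M P2=I P3=I  mem[L0]=71
12. P2: load  L0  bus=[BusRd,Flush]  L0: P0=I P1=S P2=S P3=I  mem[L0]=29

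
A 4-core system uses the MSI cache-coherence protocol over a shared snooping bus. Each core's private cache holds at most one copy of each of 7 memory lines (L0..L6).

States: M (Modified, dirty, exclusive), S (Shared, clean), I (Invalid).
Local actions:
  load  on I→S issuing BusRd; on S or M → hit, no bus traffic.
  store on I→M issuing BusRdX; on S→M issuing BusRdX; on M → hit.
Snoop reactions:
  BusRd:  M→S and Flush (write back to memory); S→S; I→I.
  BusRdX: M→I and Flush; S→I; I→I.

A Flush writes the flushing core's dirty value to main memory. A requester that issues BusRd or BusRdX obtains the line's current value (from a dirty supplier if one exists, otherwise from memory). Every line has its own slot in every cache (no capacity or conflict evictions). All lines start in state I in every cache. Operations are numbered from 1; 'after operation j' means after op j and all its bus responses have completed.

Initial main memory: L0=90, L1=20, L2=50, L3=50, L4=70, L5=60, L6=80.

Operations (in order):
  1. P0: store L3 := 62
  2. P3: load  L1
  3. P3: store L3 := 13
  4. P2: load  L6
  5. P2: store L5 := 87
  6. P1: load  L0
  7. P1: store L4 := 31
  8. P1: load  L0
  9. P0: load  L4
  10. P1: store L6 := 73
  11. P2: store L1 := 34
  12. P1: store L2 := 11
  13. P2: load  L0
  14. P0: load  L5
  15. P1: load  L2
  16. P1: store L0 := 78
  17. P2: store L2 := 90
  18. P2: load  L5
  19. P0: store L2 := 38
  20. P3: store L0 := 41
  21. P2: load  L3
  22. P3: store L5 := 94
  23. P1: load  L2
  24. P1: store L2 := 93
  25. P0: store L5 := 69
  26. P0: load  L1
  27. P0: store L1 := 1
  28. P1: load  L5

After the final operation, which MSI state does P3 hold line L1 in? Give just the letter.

1. P0: store L3 := 62  bus=[BusRdX]  L3: P0=M P1=I P2=I P3=I  mem[L3]=50
2. P3: load  L1  bus=[BusRd]  L1: P0=I P1=I P2=I P3=S  mem[L1]=20
3. P3: store L3 := 13  bus=[BusRdX,Flush]  L3: P0=I P1=I P2=I P3=M  mem[L3]=62
4. P2: load  L6  bus=[BusRd]  L6: P0=I P1=I P2=S P3=I  mem[L6]=80
5. P2: store L5 := 87  bus=[BusRdX]  L5: P0=I P1=I P2=M P3=I  mem[L5]=60
6. P1: load  L0  bus=[BusRd]  L0: P0=I P1=S P2=I P3=I  mem[L0]=90
7. P1: store L4 := 31  bus=[BusRdX]  L4: P0=I P1=M P2=I P3=I  mem[L4]=70
8. P1: load  L0  bus=[-]  L0: P0=I P1=S P2=I P3=I  mem[L0]=90
9. P0: load  L4  bus=[BusRd,Flush]  L4: P0=S P1=S P2=I P3=I  mem[L4]=31
10. P1: store L6 := 73  bus=[BusRdX]  L6: P0=I P1=M P2=I P3=I  mem[L6]=80
11. P2: store L1 := 34  bus=[BusRdX]  L1: P0=I P1=I P2=M P3=I  mem[L1]=20
12. P1: store L2 := 11  bus=[BusRdX]  L2: P0=I P1=M P2=I P3=I  mem[L2]=50
13. P2: load  L0  bus=[BusRd]  L0: P0=I P1=S P2=S P3=I  mem[L0]=90
14. P0: load  L5  bus=[BusRd,Flush]  L5: P0=S P1=I P2=S P3=I  mem[L5]=87
15. P1: load  L2  bus=[-]  L2: P0=I P1=M P2=I P3=I  mem[L2]=50
16. P1: store L0 := 78  bus=[BusRdX]  L0: P0=I P1=M P2=I P3=I  mem[L0]=90
17. P2: store L2 := 90  bus=[BusRdX,Flush]  L2: P0=I P1=I P2=M P3=I  mem[L2]=11
18. P2: load  L5  bus=[-]  L5: P0=S P1=I P2=S P3=I  mem[L5]=87
19. P0: store L2 := 38  bus=[BusRdX,Flush]  L2: P0=M P1=I P2=I P3=I  mem[L2]=90
20. P3: store L0 := 41  bus=[BusRdX,Flush]  L0: P0=I P1=I P2=I P3=M  mem[L0]=78
21. P2: load  L3  bus=[BusRd,Flush]  L3: P0=I P1=I P2=S P3=S  mem[L3]=13
22. P3: store L5 := 94  bus=[BusRdX]  L5: P0=I P1=I P2=I P3=M  mem[L5]=87
23. P1: load  L2  bus=[BusRd,Flush]  L2: P0=S P1=S P2=I P3=I  mem[L2]=38
24. P1: store L2 := 93  bus=[BusRdX]  L2: P0=I P1=M P2=I P3=I  mem[L2]=38
25. P0: store L5 := 69  bus=[BusRdX,Flush]  L5: P0=M P1=I P2=I P3=I  mem[L5]=94
26. P0: load  L1  bus=[BusRd,Flush]  L1: P0=S P1=I P2=S P3=I  mem[L1]=34
27. P0: store L1 := 1  bus=[BusRdX]  L1: P0=M P1=I P2=I P3=I  mem[L1]=34
28. P1: load  L5  bus=[BusRd,Flush]  L5: P0=S P1=S P2=I P3=I  mem[L5]=69

state = I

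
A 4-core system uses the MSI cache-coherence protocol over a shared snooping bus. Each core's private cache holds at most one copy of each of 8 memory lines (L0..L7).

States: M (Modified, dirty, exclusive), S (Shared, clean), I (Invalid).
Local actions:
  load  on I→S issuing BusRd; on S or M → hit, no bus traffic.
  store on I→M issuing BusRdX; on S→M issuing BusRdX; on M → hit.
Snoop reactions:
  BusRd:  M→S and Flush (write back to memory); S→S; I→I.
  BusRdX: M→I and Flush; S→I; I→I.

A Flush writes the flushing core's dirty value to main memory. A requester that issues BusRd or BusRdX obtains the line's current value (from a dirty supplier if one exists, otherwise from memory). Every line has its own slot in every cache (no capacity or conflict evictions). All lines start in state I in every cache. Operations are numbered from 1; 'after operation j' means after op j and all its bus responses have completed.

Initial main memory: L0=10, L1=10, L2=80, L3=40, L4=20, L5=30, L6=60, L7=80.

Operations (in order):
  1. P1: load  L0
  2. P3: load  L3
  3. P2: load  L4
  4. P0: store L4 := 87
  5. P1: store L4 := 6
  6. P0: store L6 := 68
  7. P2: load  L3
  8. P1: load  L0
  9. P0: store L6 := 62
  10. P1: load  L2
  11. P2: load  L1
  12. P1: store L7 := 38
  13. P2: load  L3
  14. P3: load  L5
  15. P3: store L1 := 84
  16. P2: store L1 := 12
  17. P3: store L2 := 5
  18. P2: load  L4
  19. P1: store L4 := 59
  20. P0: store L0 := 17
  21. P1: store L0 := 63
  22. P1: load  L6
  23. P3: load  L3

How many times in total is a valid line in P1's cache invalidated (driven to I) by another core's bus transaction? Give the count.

invalidations = 2

1. P1: load  L0  bus=[BusRd]  L0: P0=I P1=S P2=I P3=I  mem[L0]=10
2. P3: load  L3  bus=[BusRd]  L3: P0=I P1=I P2=I P3=S  mem[L3]=40
3. P2: load  L4  bus=[BusRd]  L4: P0=I P1=I P2=S P3=I  mem[L4]=20
4. P0: store L4 := 87  bus=[BusRdX]  L4: P0=M P1=I P2=I P3=I  mem[L4]=20
5. P1: store L4 := 6  bus=[BusRdX,Flush]  L4: P0=I P1=M P2=I P3=I  mem[L4]=87
6. P0: store L6 := 68  bus=[BusRdX]  L6: P0=M P1=I P2=I P3=I  mem[L6]=60
7. P2: load  L3  bus=[BusRd]  L3: P0=I P1=I P2=S P3=S  mem[L3]=40
8. P1: load  L0  bus=[-]  L0: P0=I P1=S P2=I P3=I  mem[L0]=10
9. P0: store L6 := 62  bus=[-]  L6: P0=M P1=I P2=I P3=I  mem[L6]=60
10. P1: load  L2  bus=[BusRd]  L2: P0=I P1=S P2=I P3=I  mem[L2]=80
11. P2: load  L1  bus=[BusRd]  L1: P0=I P1=I P2=S P3=I  mem[L1]=10
12. P1: store L7 := 38  bus=[BusRdX]  L7: P0=I P1=M P2=I P3=I  mem[L7]=80
13. P2: load  L3  bus=[-]  L3: P0=I P1=I P2=S P3=S  mem[L3]=40
14. P3: load  L5  bus=[BusRd]  L5: P0=I P1=I P2=I P3=S  mem[L5]=30
15. P3: store L1 := 84  bus=[BusRdX]  L1: P0=I P1=I P2=I P3=M  mem[L1]=10
16. P2: store L1 := 12  bus=[BusRdX,Flush]  L1: P0=I P1=I P2=M P3=I  mem[L1]=84
17. P3: store L2 := 5  bus=[BusRdX]  L2: P0=I P1=I P2=I P3=M  mem[L2]=80
18. P2: load  L4  bus=[BusRd,Flush]  L4: P0=I P1=S P2=S P3=I  mem[L4]=6
19. P1: store L4 := 59  bus=[BusRdX]  L4: P0=I P1=M P2=I P3=I  mem[L4]=6
20. P0: store L0 := 17  bus=[BusRdX]  L0: P0=M P1=I P2=I P3=I  mem[L0]=10
21. P1: store L0 := 63  bus=[BusRdX,Flush]  L0: P0=I P1=M P2=I P3=I  mem[L0]=17
22. P1: load  L6  bus=[BusRd,Flush]  L6: P0=S P1=S P2=I P3=I  mem[L6]=62
23. P3: load  L3  bus=[-]  L3: P0=I P1=I P2=S P3=S  mem[L3]=40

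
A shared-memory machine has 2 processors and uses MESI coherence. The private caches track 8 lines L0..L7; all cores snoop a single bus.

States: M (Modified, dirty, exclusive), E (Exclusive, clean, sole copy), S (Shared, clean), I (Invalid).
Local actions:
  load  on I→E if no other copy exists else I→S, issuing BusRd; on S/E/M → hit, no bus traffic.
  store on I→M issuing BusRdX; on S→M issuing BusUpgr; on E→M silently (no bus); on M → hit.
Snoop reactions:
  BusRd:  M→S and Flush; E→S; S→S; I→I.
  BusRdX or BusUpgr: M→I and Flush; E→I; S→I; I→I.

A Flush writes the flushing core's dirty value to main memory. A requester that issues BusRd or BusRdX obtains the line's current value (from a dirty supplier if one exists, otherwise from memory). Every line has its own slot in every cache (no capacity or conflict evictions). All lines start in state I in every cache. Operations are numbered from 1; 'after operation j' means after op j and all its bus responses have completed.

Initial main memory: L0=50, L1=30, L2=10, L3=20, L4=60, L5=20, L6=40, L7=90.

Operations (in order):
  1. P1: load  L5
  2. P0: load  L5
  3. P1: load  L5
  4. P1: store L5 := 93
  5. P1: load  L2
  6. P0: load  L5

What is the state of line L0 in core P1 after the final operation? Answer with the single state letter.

  op1 P1: load  L5 → I/E on L5; bus BusRd; mem=20
  op2 P0: load  L5 → S/S on L5; bus BusRd; mem=20
  op3 P1: load  L5 → S/S on L5; bus (none); mem=20
  op4 P1: store L5 := 93 → I/M on L5; bus BusUpgr; mem=20
  op5 P1: load  L2 → I/E on L2; bus BusRd; mem=10
  op6 P0: load  L5 → S/S on L5; bus BusRd Flush; mem=93

state = I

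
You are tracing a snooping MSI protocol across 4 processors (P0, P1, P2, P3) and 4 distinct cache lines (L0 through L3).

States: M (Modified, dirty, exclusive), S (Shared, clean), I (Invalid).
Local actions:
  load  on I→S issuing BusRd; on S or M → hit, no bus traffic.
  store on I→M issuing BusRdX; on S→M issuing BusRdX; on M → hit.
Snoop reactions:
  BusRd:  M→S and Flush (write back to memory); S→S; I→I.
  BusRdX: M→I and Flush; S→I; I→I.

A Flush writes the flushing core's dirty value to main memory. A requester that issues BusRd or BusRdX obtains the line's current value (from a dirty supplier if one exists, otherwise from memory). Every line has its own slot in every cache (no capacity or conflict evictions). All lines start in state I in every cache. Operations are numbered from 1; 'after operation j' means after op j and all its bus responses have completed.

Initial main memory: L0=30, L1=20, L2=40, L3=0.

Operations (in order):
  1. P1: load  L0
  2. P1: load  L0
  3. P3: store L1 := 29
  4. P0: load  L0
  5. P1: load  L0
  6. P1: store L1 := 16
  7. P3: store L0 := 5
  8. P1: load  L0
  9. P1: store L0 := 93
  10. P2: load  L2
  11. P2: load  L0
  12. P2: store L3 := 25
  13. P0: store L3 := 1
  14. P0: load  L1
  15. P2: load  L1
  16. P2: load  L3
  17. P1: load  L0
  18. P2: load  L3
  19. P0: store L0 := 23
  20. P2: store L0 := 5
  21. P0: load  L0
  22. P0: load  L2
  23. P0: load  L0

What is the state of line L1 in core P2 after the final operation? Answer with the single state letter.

[1] P1: load  L0 | P0:I, P1:S(30), P2:I, P3:I | bus: BusRd
[2] P1: load  L0 | P0:I, P1:S(30), P2:I, P3:I | bus: none
[3] P3: store L1 := 29 | P0:I, P1:I, P2:I, P3:M(29) | bus: BusRdX
[4] P0: load  L0 | P0:S(30), P1:S(30), P2:I, P3:I | bus: BusRd
[5] P1: load  L0 | P0:S(30), P1:S(30), P2:I, P3:I | bus: none
[6] P1: store L1 := 16 | P0:I, P1:M(16), P2:I, P3:I | bus: BusRdX,Flush
[7] P3: store L0 := 5 | P0:I, P1:I, P2:I, P3:M(5) | bus: BusRdX
[8] P1: load  L0 | P0:I, P1:S(5), P2:I, P3:S(5) | bus: BusRd,Flush
[9] P1: store L0 := 93 | P0:I, P1:M(93), P2:I, P3:I | bus: BusRdX
[10] P2: load  L2 | P0:I, P1:I, P2:S(40), P3:I | bus: BusRd
[11] P2: load  L0 | P0:I, P1:S(93), P2:S(93), P3:I | bus: BusRd,Flush
[12] P2: store L3 := 25 | P0:I, P1:I, P2:M(25), P3:I | bus: BusRdX
[13] P0: store L3 := 1 | P0:M(1), P1:I, P2:I, P3:I | bus: BusRdX,Flush
[14] P0: load  L1 | P0:S(16), P1:S(16), P2:I, P3:I | bus: BusRd,Flush
[15] P2: load  L1 | P0:S(16), P1:S(16), P2:S(16), P3:I | bus: BusRd
[16] P2: load  L3 | P0:S(1), P1:I, P2:S(1), P3:I | bus: BusRd,Flush
[17] P1: load  L0 | P0:I, P1:S(93), P2:S(93), P3:I | bus: none
[18] P2: load  L3 | P0:S(1), P1:I, P2:S(1), P3:I | bus: none
[19] P0: store L0 := 23 | P0:M(23), P1:I, P2:I, P3:I | bus: BusRdX
[20] P2: store L0 := 5 | P0:I, P1:I, P2:M(5), P3:I | bus: BusRdX,Flush
[21] P0: load  L0 | P0:S(5), P1:I, P2:S(5), P3:I | bus: BusRd,Flush
[22] P0: load  L2 | P0:S(40), P1:I, P2:S(40), P3:I | bus: BusRd
[23] P0: load  L0 | P0:S(5), P1:I, P2:S(5), P3:I | bus: none

state = S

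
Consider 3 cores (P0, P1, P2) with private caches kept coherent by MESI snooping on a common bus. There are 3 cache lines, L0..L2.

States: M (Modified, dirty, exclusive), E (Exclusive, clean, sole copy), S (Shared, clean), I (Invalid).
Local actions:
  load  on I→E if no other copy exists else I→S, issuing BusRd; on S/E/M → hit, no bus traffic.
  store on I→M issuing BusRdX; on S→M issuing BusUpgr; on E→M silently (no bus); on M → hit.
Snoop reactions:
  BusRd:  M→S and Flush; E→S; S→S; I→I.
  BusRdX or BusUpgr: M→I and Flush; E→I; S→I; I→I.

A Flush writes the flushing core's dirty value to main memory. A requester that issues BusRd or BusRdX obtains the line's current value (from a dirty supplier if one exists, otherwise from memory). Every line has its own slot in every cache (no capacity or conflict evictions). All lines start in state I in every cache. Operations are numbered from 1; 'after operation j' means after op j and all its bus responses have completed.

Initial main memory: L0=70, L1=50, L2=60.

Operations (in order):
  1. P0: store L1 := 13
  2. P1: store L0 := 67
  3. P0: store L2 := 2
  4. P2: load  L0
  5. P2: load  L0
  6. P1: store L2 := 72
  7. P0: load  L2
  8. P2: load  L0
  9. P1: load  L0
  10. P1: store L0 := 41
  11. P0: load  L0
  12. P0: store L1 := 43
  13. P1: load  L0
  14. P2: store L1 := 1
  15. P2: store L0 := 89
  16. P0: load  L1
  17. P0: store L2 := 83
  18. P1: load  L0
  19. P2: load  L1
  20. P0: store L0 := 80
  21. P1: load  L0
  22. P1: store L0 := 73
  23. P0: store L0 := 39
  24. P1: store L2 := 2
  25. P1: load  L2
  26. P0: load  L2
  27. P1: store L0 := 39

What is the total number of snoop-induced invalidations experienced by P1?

invalidations = 4

step 1: P0: store L1 := 13  ⟶  MII  (L1)  txn=BusRdX  M[L1]=50
step 2: P1: store L0 := 67  ⟶  IMI  (L0)  txn=BusRdX  M[L0]=70
step 3: P0: store L2 := 2  ⟶  MII  (L2)  txn=BusRdX  M[L2]=60
step 4: P2: load  L0  ⟶  ISS  (L0)  txn=BusRd+Flush  M[L0]=67
step 5: P2: load  L0  ⟶  ISS  (L0)  txn=∅  M[L0]=67
step 6: P1: store L2 := 72  ⟶  IMI  (L2)  txn=BusRdX+Flush  M[L2]=2
step 7: P0: load  L2  ⟶  SSI  (L2)  txn=BusRd+Flush  M[L2]=72
step 8: P2: load  L0  ⟶  ISS  (L0)  txn=∅  M[L0]=67
step 9: P1: load  L0  ⟶  ISS  (L0)  txn=∅  M[L0]=67
step 10: P1: store L0 := 41  ⟶  IMI  (L0)  txn=BusUpgr  M[L0]=67
step 11: P0: load  L0  ⟶  SSI  (L0)  txn=BusRd+Flush  M[L0]=41
step 12: P0: store L1 := 43  ⟶  MII  (L1)  txn=∅  M[L1]=50
step 13: P1: load  L0  ⟶  SSI  (L0)  txn=∅  M[L0]=41
step 14: P2: store L1 := 1  ⟶  IIM  (L1)  txn=BusRdX+Flush  M[L1]=43
step 15: P2: store L0 := 89  ⟶  IIM  (L0)  txn=BusRdX  M[L0]=41
step 16: P0: load  L1  ⟶  SIS  (L1)  txn=BusRd+Flush  M[L1]=1
step 17: P0: store L2 := 83  ⟶  MII  (L2)  txn=BusUpgr  M[L2]=72
step 18: P1: load  L0  ⟶  ISS  (L0)  txn=BusRd+Flush  M[L0]=89
step 19: P2: load  L1  ⟶  SIS  (L1)  txn=∅  M[L1]=1
step 20: P0: store L0 := 80  ⟶  MII  (L0)  txn=BusRdX  M[L0]=89
step 21: P1: load  L0  ⟶  SSI  (L0)  txn=BusRd+Flush  M[L0]=80
step 22: P1: store L0 := 73  ⟶  IMI  (L0)  txn=BusUpgr  M[L0]=80
step 23: P0: store L0 := 39  ⟶  MII  (L0)  txn=BusRdX+Flush  M[L0]=73
step 24: P1: store L2 := 2  ⟶  IMI  (L2)  txn=BusRdX+Flush  M[L2]=83
step 25: P1: load  L2  ⟶  IMI  (L2)  txn=∅  M[L2]=83
step 26: P0: load  L2  ⟶  SSI  (L2)  txn=BusRd+Flush  M[L2]=2
step 27: P1: store L0 := 39  ⟶  IMI  (L0)  txn=BusRdX+Flush  M[L0]=39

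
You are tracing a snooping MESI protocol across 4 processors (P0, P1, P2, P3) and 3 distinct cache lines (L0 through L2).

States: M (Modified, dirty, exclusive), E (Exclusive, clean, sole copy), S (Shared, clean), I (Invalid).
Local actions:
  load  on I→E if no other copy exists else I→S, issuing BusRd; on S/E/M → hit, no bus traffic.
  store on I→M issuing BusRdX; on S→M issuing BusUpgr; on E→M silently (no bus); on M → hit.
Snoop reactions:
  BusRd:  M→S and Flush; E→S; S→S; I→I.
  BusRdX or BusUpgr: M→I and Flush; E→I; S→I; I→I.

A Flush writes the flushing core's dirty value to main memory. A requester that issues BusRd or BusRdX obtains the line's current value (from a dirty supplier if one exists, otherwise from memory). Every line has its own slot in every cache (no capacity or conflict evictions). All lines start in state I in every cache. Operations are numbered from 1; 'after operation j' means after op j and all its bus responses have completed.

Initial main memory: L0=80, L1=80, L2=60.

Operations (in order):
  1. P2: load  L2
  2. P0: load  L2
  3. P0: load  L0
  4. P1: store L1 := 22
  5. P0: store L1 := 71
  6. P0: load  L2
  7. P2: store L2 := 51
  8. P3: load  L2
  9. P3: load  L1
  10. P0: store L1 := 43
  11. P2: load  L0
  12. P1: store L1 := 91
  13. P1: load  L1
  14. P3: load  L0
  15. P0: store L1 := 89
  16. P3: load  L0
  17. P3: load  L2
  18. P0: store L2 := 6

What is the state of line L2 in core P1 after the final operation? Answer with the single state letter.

  op1 P2: load  L2 → I/I/E/I on L2; bus BusRd; mem=60
  op2 P0: load  L2 → S/I/S/I on L2; bus BusRd; mem=60
  op3 P0: load  L0 → E/I/I/I on L0; bus BusRd; mem=80
  op4 P1: store L1 := 22 → I/M/I/I on L1; bus BusRdX; mem=80
  op5 P0: store L1 := 71 → M/I/I/I on L1; bus BusRdX Flush; mem=22
  op6 P0: load  L2 → S/I/S/I on L2; bus (none); mem=60
  op7 P2: store L2 := 51 → I/I/M/I on L2; bus BusUpgr; mem=60
  op8 P3: load  L2 → I/I/S/S on L2; bus BusRd Flush; mem=51
  op9 P3: load  L1 → S/I/I/S on L1; bus BusRd Flush; mem=71
  op10 P0: store L1 := 43 → M/I/I/I on L1; bus BusUpgr; mem=71
  op11 P2: load  L0 → S/I/S/I on L0; bus BusRd; mem=80
  op12 P1: store L1 := 91 → I/M/I/I on L1; bus BusRdX Flush; mem=43
  op13 P1: load  L1 → I/M/I/I on L1; bus (none); mem=43
  op14 P3: load  L0 → S/I/S/S on L0; bus BusRd; mem=80
  op15 P0: store L1 := 89 → M/I/I/I on L1; bus BusRdX Flush; mem=91
  op16 P3: load  L0 → S/I/S/S on L0; bus (none); mem=80
  op17 P3: load  L2 → I/I/S/S on L2; bus (none); mem=51
  op18 P0: store L2 := 6 → M/I/I/I on L2; bus BusRdX; mem=51

state = I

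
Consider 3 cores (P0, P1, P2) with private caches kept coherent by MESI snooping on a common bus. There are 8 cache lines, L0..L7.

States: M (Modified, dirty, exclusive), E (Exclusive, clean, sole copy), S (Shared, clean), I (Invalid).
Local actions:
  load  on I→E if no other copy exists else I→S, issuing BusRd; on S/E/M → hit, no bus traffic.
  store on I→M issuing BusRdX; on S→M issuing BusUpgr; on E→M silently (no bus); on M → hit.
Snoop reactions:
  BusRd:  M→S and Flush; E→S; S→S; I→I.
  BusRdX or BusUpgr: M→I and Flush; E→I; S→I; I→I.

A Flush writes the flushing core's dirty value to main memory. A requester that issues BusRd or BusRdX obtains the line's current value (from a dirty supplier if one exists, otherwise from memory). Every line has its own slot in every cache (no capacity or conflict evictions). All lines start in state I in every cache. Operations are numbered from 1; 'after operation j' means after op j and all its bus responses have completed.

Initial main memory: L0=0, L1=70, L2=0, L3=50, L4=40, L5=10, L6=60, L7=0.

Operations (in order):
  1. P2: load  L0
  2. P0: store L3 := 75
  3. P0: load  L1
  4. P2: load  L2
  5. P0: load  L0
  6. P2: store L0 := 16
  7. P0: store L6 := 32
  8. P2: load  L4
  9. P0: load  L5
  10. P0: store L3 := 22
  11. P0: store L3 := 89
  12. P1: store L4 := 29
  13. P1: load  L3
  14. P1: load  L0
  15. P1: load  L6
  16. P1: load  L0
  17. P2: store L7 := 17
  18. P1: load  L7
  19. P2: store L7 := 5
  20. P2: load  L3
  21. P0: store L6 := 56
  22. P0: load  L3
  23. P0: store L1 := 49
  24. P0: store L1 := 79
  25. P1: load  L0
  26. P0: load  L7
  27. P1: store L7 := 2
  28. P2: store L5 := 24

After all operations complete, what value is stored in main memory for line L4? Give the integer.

memory[L4] = 40

  op1 P2: load  L0 → I/I/E on L0; bus BusRd; mem=0
  op2 P0: store L3 := 75 → M/I/I on L3; bus BusRdX; mem=50
  op3 P0: load  L1 → E/I/I on L1; bus BusRd; mem=70
  op4 P2: load  L2 → I/I/E on L2; bus BusRd; mem=0
  op5 P0: load  L0 → S/I/S on L0; bus BusRd; mem=0
  op6 P2: store L0 := 16 → I/I/M on L0; bus BusUpgr; mem=0
  op7 P0: store L6 := 32 → M/I/I on L6; bus BusRdX; mem=60
  op8 P2: load  L4 → I/I/E on L4; bus BusRd; mem=40
  op9 P0: load  L5 → E/I/I on L5; bus BusRd; mem=10
  op10 P0: store L3 := 22 → M/I/I on L3; bus (none); mem=50
  op11 P0: store L3 := 89 → M/I/I on L3; bus (none); mem=50
  op12 P1: store L4 := 29 → I/M/I on L4; bus BusRdX; mem=40
  op13 P1: load  L3 → S/S/I on L3; bus BusRd Flush; mem=89
  op14 P1: load  L0 → I/S/S on L0; bus BusRd Flush; mem=16
  op15 P1: load  L6 → S/S/I on L6; bus BusRd Flush; mem=32
  op16 P1: load  L0 → I/S/S on L0; bus (none); mem=16
  op17 P2: store L7 := 17 → I/I/M on L7; bus BusRdX; mem=0
  op18 P1: load  L7 → I/S/S on L7; bus BusRd Flush; mem=17
  op19 P2: store L7 := 5 → I/I/M on L7; bus BusUpgr; mem=17
  op20 P2: load  L3 → S/S/S on L3; bus BusRd; mem=89
  op21 P0: store L6 := 56 → M/I/I on L6; bus BusUpgr; mem=32
  op22 P0: load  L3 → S/S/S on L3; bus (none); mem=89
  op23 P0: store L1 := 49 → M/I/I on L1; bus (none); mem=70
  op24 P0: store L1 := 79 → M/I/I on L1; bus (none); mem=70
  op25 P1: load  L0 → I/S/S on L0; bus (none); mem=16
  op26 P0: load  L7 → S/I/S on L7; bus BusRd Flush; mem=5
  op27 P1: store L7 := 2 → I/M/I on L7; bus BusRdX; mem=5
  op28 P2: store L5 := 24 → I/I/M on L5; bus BusRdX; mem=10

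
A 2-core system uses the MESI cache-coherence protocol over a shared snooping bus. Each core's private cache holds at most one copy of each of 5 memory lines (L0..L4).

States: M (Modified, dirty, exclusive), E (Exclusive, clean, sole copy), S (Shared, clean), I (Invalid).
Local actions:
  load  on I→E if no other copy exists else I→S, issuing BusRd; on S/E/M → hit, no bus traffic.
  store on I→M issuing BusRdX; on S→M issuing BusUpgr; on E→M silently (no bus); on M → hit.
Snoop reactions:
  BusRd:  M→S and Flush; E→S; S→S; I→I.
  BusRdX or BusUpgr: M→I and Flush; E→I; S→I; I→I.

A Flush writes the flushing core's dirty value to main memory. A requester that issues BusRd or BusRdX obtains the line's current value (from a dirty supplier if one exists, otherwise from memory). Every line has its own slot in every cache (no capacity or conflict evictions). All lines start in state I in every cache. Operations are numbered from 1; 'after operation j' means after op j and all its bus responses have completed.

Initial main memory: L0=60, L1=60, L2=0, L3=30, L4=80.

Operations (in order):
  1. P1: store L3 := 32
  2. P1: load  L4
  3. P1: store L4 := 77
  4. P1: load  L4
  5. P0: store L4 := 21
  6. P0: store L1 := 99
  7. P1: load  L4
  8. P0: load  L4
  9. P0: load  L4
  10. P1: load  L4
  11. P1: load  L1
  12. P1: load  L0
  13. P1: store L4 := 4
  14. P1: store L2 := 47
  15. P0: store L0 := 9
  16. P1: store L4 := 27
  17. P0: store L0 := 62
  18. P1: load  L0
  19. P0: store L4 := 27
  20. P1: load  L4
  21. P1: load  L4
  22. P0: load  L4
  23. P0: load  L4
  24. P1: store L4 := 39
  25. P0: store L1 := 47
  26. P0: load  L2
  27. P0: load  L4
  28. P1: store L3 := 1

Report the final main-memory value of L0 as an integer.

memory[L0] = 62

1. P1: store L3 := 32  bus=[BusRdX]  L3: P0=I P1=M  mem[L3]=30
2. P1: load  L4  bus=[BusRd]  L4: P0=I P1=E  mem[L4]=80
3. P1: store L4 := 77  bus=[-]  L4: P0=I P1=M  mem[L4]=80
4. P1: load  L4  bus=[-]  L4: P0=I P1=M  mem[L4]=80
5. P0: store L4 := 21  bus=[BusRdX,Flush]  L4: P0=M P1=I  mem[L4]=77
6. P0: store L1 := 99  bus=[BusRdX]  L1: P0=M P1=I  mem[L1]=60
7. P1: load  L4  bus=[BusRd,Flush]  L4: P0=S P1=S  mem[L4]=21
8. P0: load  L4  bus=[-]  L4: P0=S P1=S  mem[L4]=21
9. P0: load  L4  bus=[-]  L4: P0=S P1=S  mem[L4]=21
10. P1: load  L4  bus=[-]  L4: P0=S P1=S  mem[L4]=21
11. P1: load  L1  bus=[BusRd,Flush]  L1: P0=S P1=S  mem[L1]=99
12. P1: load  L0  bus=[BusRd]  L0: P0=I P1=E  mem[L0]=60
13. P1: store L4 := 4  bus=[BusUpgr]  L4: P0=I P1=M  mem[L4]=21
14. P1: store L2 := 47  bus=[BusRdX]  L2: P0=I P1=M  mem[L2]=0
15. P0: store L0 := 9  bus=[BusRdX]  L0: P0=M P1=I  mem[L0]=60
16. P1: store L4 := 27  bus=[-]  L4: P0=I P1=M  mem[L4]=21
17. P0: store L0 := 62  bus=[-]  L0: P0=M P1=I  mem[L0]=60
18. P1: load  L0  bus=[BusRd,Flush]  L0: P0=S P1=S  mem[L0]=62
19. P0: store L4 := 27  bus=[BusRdX,Flush]  L4: P0=M P1=I  mem[L4]=27
20. P1: load  L4  bus=[BusRd,Flush]  L4: P0=S P1=S  mem[L4]=27
21. P1: load  L4  bus=[-]  L4: P0=S P1=S  mem[L4]=27
22. P0: load  L4  bus=[-]  L4: P0=S P1=S  mem[L4]=27
23. P0: load  L4  bus=[-]  L4: P0=S P1=S  mem[L4]=27
24. P1: store L4 := 39  bus=[BusUpgr]  L4: P0=I P1=M  mem[L4]=27
25. P0: store L1 := 47  bus=[BusUpgr]  L1: P0=M P1=I  mem[L1]=99
26. P0: load  L2  bus=[BusRd,Flush]  L2: P0=S P1=S  mem[L2]=47
27. P0: load  L4  bus=[BusRd,Flush]  L4: P0=S P1=S  mem[L4]=39
28. P1: store L3 := 1  bus=[-]  L3: P0=I P1=M  mem[L3]=30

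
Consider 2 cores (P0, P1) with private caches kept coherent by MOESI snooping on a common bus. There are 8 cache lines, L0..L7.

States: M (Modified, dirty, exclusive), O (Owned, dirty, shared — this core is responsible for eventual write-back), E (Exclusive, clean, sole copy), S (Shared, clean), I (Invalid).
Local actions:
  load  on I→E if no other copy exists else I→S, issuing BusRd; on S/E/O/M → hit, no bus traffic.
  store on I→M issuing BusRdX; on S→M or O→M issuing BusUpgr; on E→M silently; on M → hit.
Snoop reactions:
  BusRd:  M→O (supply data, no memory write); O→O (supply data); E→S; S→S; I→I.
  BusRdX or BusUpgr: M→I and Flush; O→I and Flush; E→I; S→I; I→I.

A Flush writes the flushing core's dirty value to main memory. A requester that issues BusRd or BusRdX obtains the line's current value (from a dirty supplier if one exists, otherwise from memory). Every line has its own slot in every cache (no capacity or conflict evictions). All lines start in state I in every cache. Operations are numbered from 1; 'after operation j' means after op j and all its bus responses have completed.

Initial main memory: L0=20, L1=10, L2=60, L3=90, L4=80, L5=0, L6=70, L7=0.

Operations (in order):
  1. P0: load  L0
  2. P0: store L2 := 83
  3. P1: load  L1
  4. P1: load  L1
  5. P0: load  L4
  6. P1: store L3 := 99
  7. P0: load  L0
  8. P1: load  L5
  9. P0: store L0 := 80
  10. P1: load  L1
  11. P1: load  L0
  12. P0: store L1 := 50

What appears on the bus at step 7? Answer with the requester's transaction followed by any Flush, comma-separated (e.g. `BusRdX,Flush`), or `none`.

bus = none

  op1 P0: load  L0 → E/I on L0; bus BusRd; mem=20
  op2 P0: store L2 := 83 → M/I on L2; bus BusRdX; mem=60
  op3 P1: load  L1 → I/E on L1; bus BusRd; mem=10
  op4 P1: load  L1 → I/E on L1; bus (none); mem=10
  op5 P0: load  L4 → E/I on L4; bus BusRd; mem=80
  op6 P1: store L3 := 99 → I/M on L3; bus BusRdX; mem=90
  op7 P0: load  L0 → E/I on L0; bus (none); mem=20
  op8 P1: load  L5 → I/E on L5; bus BusRd; mem=0
  op9 P0: store L0 := 80 → M/I on L0; bus (none); mem=20
  op10 P1: load  L1 → I/E on L1; bus (none); mem=10
  op11 P1: load  L0 → O/S on L0; bus BusRd; mem=20
  op12 P0: store L1 := 50 → M/I on L1; bus BusRdX; mem=10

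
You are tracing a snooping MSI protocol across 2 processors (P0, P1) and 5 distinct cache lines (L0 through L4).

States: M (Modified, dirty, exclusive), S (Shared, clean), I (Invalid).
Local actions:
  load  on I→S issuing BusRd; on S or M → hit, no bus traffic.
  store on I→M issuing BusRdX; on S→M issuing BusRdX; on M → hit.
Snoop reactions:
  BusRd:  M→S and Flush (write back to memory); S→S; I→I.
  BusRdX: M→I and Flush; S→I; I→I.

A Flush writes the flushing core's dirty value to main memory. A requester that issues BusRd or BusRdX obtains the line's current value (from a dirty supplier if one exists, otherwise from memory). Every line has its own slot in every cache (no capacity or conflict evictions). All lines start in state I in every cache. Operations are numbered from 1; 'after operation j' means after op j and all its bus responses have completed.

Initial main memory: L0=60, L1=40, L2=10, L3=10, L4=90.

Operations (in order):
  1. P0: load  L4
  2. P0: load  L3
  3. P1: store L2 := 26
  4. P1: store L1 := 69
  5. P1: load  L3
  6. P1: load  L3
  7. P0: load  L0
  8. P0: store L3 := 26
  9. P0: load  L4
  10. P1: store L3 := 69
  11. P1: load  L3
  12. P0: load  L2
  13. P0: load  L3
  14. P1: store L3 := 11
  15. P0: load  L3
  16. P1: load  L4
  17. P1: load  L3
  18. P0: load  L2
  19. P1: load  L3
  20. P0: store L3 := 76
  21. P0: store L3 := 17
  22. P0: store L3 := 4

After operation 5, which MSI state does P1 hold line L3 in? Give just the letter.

[1] P0: load  L4 | P0:S(90), P1:I | bus: BusRd
[2] P0: load  L3 | P0:S(10), P1:I | bus: BusRd
[3] P1: store L2 := 26 | P0:I, P1:M(26) | bus: BusRdX
[4] P1: store L1 := 69 | P0:I, P1:M(69) | bus: BusRdX
[5] P1: load  L3 | P0:S(10), P1:S(10) | bus: BusRd
[6] P1: load  L3 | P0:S(10), P1:S(10) | bus: none
[7] P0: load  L0 | P0:S(60), P1:I | bus: BusRd
[8] P0: store L3 := 26 | P0:M(26), P1:I | bus: BusRdX
[9] P0: load  L4 | P0:S(90), P1:I | bus: none
[10] P1: store L3 := 69 | P0:I, P1:M(69) | bus: BusRdX,Flush
[11] P1: load  L3 | P0:I, P1:M(69) | bus: none
[12] P0: load  L2 | P0:S(26), P1:S(26) | bus: BusRd,Flush
[13] P0: load  L3 | P0:S(69), P1:S(69) | bus: BusRd,Flush
[14] P1: store L3 := 11 | P0:I, P1:M(11) | bus: BusRdX
[15] P0: load  L3 | P0:S(11), P1:S(11) | bus: BusRd,Flush
[16] P1: load  L4 | P0:S(90), P1:S(90) | bus: BusRd
[17] P1: load  L3 | P0:S(11), P1:S(11) | bus: none
[18] P0: load  L2 | P0:S(26), P1:S(26) | bus: none
[19] P1: load  L3 | P0:S(11), P1:S(11) | bus: none
[20] P0: store L3 := 76 | P0:M(76), P1:I | bus: BusRdX
[21] P0: store L3 := 17 | P0:M(17), P1:I | bus: none
[22] P0: store L3 := 4 | P0:M(4), P1:I | bus: none

state = S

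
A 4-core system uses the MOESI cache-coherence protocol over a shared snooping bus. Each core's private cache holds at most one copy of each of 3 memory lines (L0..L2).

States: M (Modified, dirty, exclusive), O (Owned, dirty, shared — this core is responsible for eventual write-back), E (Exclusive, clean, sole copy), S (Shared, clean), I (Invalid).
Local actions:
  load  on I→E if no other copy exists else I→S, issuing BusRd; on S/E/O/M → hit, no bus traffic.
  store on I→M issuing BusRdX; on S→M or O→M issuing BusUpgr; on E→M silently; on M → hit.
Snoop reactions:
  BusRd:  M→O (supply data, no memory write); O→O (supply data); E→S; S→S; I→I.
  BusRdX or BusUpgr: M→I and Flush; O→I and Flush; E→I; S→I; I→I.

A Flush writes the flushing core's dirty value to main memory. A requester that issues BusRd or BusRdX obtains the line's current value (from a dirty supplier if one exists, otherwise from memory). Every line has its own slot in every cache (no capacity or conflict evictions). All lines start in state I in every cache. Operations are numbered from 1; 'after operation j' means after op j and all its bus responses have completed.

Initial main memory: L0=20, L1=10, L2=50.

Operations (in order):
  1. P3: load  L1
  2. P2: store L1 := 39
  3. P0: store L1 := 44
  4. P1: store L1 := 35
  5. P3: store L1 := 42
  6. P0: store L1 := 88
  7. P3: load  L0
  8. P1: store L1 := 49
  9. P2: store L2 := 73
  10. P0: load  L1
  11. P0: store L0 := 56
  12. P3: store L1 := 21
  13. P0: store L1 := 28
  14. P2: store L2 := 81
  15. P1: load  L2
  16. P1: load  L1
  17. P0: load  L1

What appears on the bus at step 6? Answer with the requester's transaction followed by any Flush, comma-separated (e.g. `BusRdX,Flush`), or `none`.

1. P3: load  L1  bus=[BusRd]  L1: P0=I P1=I P2=I P3=E  mem[L1]=10
2. P2: store L1 := 39  bus=[BusRdX]  L1: P0=I P1=I P2=M P3=I  mem[L1]=10
3. P0: store L1 := 44  bus=[BusRdX,Flush]  L1: P0=M P1=I P2=I P3=I  mem[L1]=39
4. P1: store L1 := 35  bus=[BusRdX,Flush]  L1: P0=I P1=M P2=I P3=I  mem[L1]=44
5. P3: store L1 := 42  bus=[BusRdX,Flush]  L1: P0=I P1=I P2=I P3=M  mem[L1]=35
6. P0: store L1 := 88  bus=[BusRdX,Flush]  L1: P0=M P1=I P2=I P3=I  mem[L1]=42
7. P3: load  L0  bus=[BusRd]  L0: P0=I P1=I P2=I P3=E  mem[L0]=20
8. P1: store L1 := 49  bus=[BusRdX,Flush]  L1: P0=I P1=M P2=I P3=I  mem[L1]=88
9. P2: store L2 := 73  bus=[BusRdX]  L2: P0=I P1=I P2=M P3=I  mem[L2]=50
10. P0: load  L1  bus=[BusRd]  L1: P0=S P1=O P2=I P3=I  mem[L1]=88
11. P0: store L0 := 56  bus=[BusRdX]  L0: P0=M P1=I P2=I P3=I  mem[L0]=20
12. P3: store L1 := 21  bus=[BusRdX,Flush]  L1: P0=I P1=I P2=I P3=M  mem[L1]=49
13. P0: store L1 := 28  bus=[BusRdX,Flush]  L1: P0=M P1=I P2=I P3=I  mem[L1]=21
14. P2: store L2 := 81  bus=[-]  L2: P0=I P1=I P2=M P3=I  mem[L2]=50
15. P1: load  L2  bus=[BusRd]  L2: P0=I P1=S P2=O P3=I  mem[L2]=50
16. P1: load  L1  bus=[BusRd]  L1: P0=O P1=S P2=I P3=I  mem[L1]=21
17. P0: load  L1  bus=[-]  L1: P0=O P1=S P2=I P3=I  mem[L1]=21

bus = BusRdX,Flush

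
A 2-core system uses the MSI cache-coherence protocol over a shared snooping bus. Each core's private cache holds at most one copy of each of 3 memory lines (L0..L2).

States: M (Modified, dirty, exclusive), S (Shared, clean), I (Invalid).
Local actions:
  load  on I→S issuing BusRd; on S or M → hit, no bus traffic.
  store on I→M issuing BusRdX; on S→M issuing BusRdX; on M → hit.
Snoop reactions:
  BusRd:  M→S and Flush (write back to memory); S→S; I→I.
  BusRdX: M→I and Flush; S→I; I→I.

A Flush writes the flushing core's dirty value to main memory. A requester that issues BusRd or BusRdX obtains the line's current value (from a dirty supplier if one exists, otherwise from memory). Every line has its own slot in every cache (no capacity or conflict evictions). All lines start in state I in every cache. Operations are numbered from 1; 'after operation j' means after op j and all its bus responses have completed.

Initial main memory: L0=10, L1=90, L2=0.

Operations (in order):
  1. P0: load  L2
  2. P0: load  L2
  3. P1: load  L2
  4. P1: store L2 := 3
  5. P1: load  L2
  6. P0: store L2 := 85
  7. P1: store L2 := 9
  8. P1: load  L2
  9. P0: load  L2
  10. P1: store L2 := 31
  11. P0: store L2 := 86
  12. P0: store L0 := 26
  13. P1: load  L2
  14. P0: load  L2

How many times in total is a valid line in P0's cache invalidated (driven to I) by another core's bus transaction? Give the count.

[1] P0: load  L2 | P0:S(0), P1:I | bus: BusRd
[2] P0: load  L2 | P0:S(0), P1:I | bus: none
[3] P1: load  L2 | P0:S(0), P1:S(0) | bus: BusRd
[4] P1: store L2 := 3 | P0:I, P1:M(3) | bus: BusRdX
[5] P1: load  L2 | P0:I, P1:M(3) | bus: none
[6] P0: store L2 := 85 | P0:M(85), P1:I | bus: BusRdX,Flush
[7] P1: store L2 := 9 | P0:I, P1:M(9) | bus: BusRdX,Flush
[8] P1: load  L2 | P0:I, P1:M(9) | bus: none
[9] P0: load  L2 | P0:S(9), P1:S(9) | bus: BusRd,Flush
[10] P1: store L2 := 31 | P0:I, P1:M(31) | bus: BusRdX
[11] P0: store L2 := 86 | P0:M(86), P1:I | bus: BusRdX,Flush
[12] P0: store L0 := 26 | P0:M(26), P1:I | bus: BusRdX
[13] P1: load  L2 | P0:S(86), P1:S(86) | bus: BusRd,Flush
[14] P0: load  L2 | P0:S(86), P1:S(86) | bus: none

invalidations = 3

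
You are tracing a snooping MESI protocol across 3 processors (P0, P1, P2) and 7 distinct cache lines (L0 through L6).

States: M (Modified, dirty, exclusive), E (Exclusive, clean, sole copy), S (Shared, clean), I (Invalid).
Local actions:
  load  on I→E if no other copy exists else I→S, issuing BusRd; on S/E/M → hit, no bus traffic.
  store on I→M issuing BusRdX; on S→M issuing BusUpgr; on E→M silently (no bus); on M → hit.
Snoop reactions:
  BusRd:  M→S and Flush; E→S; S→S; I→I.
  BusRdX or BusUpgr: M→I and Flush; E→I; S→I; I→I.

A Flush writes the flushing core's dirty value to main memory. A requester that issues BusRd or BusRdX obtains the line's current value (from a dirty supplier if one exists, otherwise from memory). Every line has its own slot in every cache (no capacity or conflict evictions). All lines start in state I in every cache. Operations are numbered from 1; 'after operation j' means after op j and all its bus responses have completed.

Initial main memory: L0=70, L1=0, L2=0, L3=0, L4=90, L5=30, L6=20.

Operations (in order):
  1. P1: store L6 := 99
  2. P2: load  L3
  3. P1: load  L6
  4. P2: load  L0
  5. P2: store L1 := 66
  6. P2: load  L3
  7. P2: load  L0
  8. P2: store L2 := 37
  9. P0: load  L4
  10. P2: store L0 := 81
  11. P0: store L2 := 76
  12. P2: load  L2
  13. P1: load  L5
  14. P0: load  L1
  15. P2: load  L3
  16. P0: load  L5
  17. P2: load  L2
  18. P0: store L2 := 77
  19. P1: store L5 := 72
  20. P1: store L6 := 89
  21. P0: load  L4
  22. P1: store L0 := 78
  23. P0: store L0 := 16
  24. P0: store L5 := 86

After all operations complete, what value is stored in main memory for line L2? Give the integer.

step 1: P1: store L6 := 99  ⟶  IMI  (L6)  txn=BusRdX  M[L6]=20
step 2: P2: load  L3  ⟶  IIE  (L3)  txn=BusRd  M[L3]=0
step 3: P1: load  L6  ⟶  IMI  (L6)  txn=∅  M[L6]=20
step 4: P2: load  L0  ⟶  IIE  (L0)  txn=BusRd  M[L0]=70
step 5: P2: store L1 := 66  ⟶  IIM  (L1)  txn=BusRdX  M[L1]=0
step 6: P2: load  L3  ⟶  IIE  (L3)  txn=∅  M[L3]=0
step 7: P2: load  L0  ⟶  IIE  (L0)  txn=∅  M[L0]=70
step 8: P2: store L2 := 37  ⟶  IIM  (L2)  txn=BusRdX  M[L2]=0
step 9: P0: load  L4  ⟶  EII  (L4)  txn=BusRd  M[L4]=90
step 10: P2: store L0 := 81  ⟶  IIM  (L0)  txn=∅  M[L0]=70
step 11: P0: store L2 := 76  ⟶  MII  (L2)  txn=BusRdX+Flush  M[L2]=37
step 12: P2: load  L2  ⟶  SIS  (L2)  txn=BusRd+Flush  M[L2]=76
step 13: P1: load  L5  ⟶  IEI  (L5)  txn=BusRd  M[L5]=30
step 14: P0: load  L1  ⟶  SIS  (L1)  txn=BusRd+Flush  M[L1]=66
step 15: P2: load  L3  ⟶  IIE  (L3)  txn=∅  M[L3]=0
step 16: P0: load  L5  ⟶  SSI  (L5)  txn=BusRd  M[L5]=30
step 17: P2: load  L2  ⟶  SIS  (L2)  txn=∅  M[L2]=76
step 18: P0: store L2 := 77  ⟶  MII  (L2)  txn=BusUpgr  M[L2]=76
step 19: P1: store L5 := 72  ⟶  IMI  (L5)  txn=BusUpgr  M[L5]=30
step 20: P1: store L6 := 89  ⟶  IMI  (L6)  txn=∅  M[L6]=20
step 21: P0: load  L4  ⟶  EII  (L4)  txn=∅  M[L4]=90
step 22: P1: store L0 := 78  ⟶  IMI  (L0)  txn=BusRdX+Flush  M[L0]=81
step 23: P0: store L0 := 16  ⟶  MII  (L0)  txn=BusRdX+Flush  M[L0]=78
step 24: P0: store L5 := 86  ⟶  MII  (L5)  txn=BusRdX+Flush  M[L5]=72

memory[L2] = 76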